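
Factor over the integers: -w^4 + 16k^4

(2k + w)(2k - w)(4k^2 + w^2)

(2k)⁴ − (w)⁴ = ((2k)² − (w)²)((2k)² + (w)²); the first factor splits again, the second (4k^2 + w^2) is irreducible.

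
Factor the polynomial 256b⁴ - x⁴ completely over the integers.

Difference of squares twice: with A = 4b and B = x, A⁴ − B⁴ = (A² − B²)(A² + B²), and A² − B² factors again.

(4b + x)(4b - x)(16b² + x²)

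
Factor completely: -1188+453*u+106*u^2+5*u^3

Testing divisors of the constant over divisors of the leading coefficient, u = 9/5 is a root, giving the factor (5*u-9) and quotient u^2+23*u+132.
The remaining quadratic factors as (u+11)(u+12).

(5*u-9)*(u+11)*(u+12)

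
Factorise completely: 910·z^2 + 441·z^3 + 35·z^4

7·z^2·(5·z + 13)·(z + 10)

Pull out the common factor 7·z^2, then factor the remaining trinomial.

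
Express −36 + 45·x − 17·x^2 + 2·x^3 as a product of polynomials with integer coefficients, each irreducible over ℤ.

(2·x − 3)·(x − 3)·(x − 4)

By the rational root theorem, x = 4 is a root, giving the factor (x − 4) and quotient 2·x^2 − 9·x + 9.
The remaining quadratic factors as (2·x − 3)(x − 3).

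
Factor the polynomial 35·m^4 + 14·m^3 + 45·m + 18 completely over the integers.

(5·m + 2)·(7·m^3 + 9)

Group as (35·m^4 + 45·m) + (14·m^3 + 18) = 5·m·(7·m^3 + 9) + 2·(7·m^3 + 9).
Both groups share the factor (7·m^3 + 9).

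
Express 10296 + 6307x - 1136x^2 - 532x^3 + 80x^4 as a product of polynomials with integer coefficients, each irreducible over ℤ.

Trying the rational-root candidates, x = -11/4 is a root, giving the factor (4x + 11) and quotient 20x^3 - 188x^2 + 233x + 936.
Then x = 9/2 is a root, so (2x - 9) divides it; the quotient is 10x^2 - 49x - 104.
The remaining quadratic factors as (5x + 8)(2x - 13).

(2x - 13)(2x - 9)(4x + 11)(5x + 8)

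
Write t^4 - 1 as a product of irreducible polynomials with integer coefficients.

Write as (t^2)² − (1)², then factor t^2 - 1 once more.

(t + 1)(t - 1)(t^2 + 1)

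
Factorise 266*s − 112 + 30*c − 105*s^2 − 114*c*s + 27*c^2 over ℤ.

Group: 9*c*(3*c − 15*s + 8) + (7*s − 14)*(3*c − 15*s + 8); both groups contain (3*c − 15*s + 8).

(3*c − 15*s + 8)*(9*c + 7*s − 14)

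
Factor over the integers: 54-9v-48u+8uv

Group as (8uv-48u) + (-9v+54) = 8u(v-6) - 9(v-6).
Both groups share the factor (v-6).

(8u-9)(v-6)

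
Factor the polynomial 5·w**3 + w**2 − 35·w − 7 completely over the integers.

Group as (5·w**3 − 35·w) + (w**2 − 7) = 5·w·(w**2 − 7) + (w**2 − 7).
Both groups share the factor (w**2 − 7).

(5·w + 1)·(w**2 − 7)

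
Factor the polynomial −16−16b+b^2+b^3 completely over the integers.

Among the possible rational roots, b = 4 is a root, so (b−4) divides it; the quotient is b^2+5b+4.
The remaining quadratic factors as (b+1)(b+4).

(b+1)(b+4)(b−4)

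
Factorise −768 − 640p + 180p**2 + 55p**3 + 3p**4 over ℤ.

Among the possible rational roots, p = −1 is a root, so (p + 1) is a factor; dividing leaves 3p**3 + 52p**2 + 128p − 768.
Then p = 8/3 is a root, giving the factor (3p − 8) and quotient p**2 + 20p + 96.
The remaining quadratic factors as (p + 12)(p + 8).

(3p − 8)(p + 1)(p + 12)(p + 8)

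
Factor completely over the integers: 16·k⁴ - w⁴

Difference of squares twice: with A = 2·k and B = w, A⁴ − B⁴ = (A² − B²)(A² + B²), and A² − B² factors again.

(2·k + w)·(2·k - w)·(4·k² + w²)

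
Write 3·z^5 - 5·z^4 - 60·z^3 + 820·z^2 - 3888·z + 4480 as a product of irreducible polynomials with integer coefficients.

(3·z - 5)·(z + 8)·(z - 4)·(z^2 - 4·z + 28)

Trying the rational-root candidates, z = 4 is a root, so (z - 4) is a factor; dividing leaves 3·z^4 + 7·z^3 - 32·z^2 + 692·z - 1120.
Next, z = 5/3 is a root, so (3·z - 5) divides it; the quotient is z^3 + 4·z^2 - 4·z + 224.
Continuing, z = -8 is a root, so (z + 8) is a factor; dividing leaves z^2 - 4·z + 28.
The quadratic z^2 - 4·z + 28 has discriminant -96 < 0 and is irreducible over ℤ.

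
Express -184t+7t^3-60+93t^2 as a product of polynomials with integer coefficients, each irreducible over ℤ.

By the rational root theorem, t = -2/7 is a root, so (7t+2) divides it; the quotient is t^2+13t-30.
The remaining quadratic factors as (t-2)(t+15).

(7t+2)(t+15)(t-2)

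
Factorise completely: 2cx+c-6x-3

Group as (2cx+c) + (-6x-3) = c(2x+1) - 3(2x+1).
Both groups share the factor (2x+1).

(2x+1)(c-3)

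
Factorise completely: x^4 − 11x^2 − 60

(x^2 + 4)(x^2 − 15)

Substitute u = x^2 to get a quadratic in u, then factor.
x^2 + 4 is irreducible over ℤ (sum of squares).
x^2 − 15 is irreducible over ℤ (15 is not a perfect square).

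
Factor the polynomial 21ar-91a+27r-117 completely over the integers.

Group as (21ar-91a) + (27r-117) = 7a(3r-13) + 9(3r-13).
Both groups share the factor (3r-13).

(3r-13)(7a+9)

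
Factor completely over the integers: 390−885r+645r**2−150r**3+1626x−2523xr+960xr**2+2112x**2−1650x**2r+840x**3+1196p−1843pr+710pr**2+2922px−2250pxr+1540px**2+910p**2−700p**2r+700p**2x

(10x−10r+13)(10p+12x−3r+6)(7p+7x−5r+5)

Group: 7p(100px−100pr+130p+120x**2−150xr+216x+30r**2−99r+78) + (7x−5r+5)(100px−100pr+130p+120x**2−150xr+216x+30r**2−99r+78); both groups contain (100px−100pr+130p+120x**2−150xr+216x+30r**2−99r+78), so (7p+7x−5r+5) is a factor with cofactor 100px−100pr+130p+120x**2−150xr+216x+30r**2−99r+78.
The cofactor groups again: 100px−100pr+130p+120x**2−150xr+216x+30r**2−99r+78 = 10x(10p+12x−3r+6) + (−10r+13)(10p+12x−3r+6); both groups contain (10p+12x−3r+6), giving (10x−10r+13)(10p+12x−3r+6).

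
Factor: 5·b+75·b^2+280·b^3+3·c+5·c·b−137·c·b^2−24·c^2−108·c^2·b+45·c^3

Group: 3·c·(15·c^2−61·c·b−8·c+56·b^2+15·b+1) + 5·b·(15·c^2−61·c·b−8·c+56·b^2+15·b+1); both groups contain (15·c^2−61·c·b−8·c+56·b^2+15·b+1), so (3·c+5·b) is a factor with cofactor 15·c^2−61·c·b−8·c+56·b^2+15·b+1.
The cofactor groups again: 15·c^2−61·c·b−8·c+56·b^2+15·b+1 = 3·c·(5·c−7·b−1) + (−8·b−1)·(5·c−7·b−1); both groups contain (5·c−7·b−1), giving (3·c−8·b−1)·(5·c−7·b−1).

(5·c−7·b−1)·(3·c−8·b−1)·(3·c+5·b)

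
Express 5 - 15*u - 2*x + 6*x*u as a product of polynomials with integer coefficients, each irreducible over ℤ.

Group as (6*x*u - 2*x) + (-15*u + 5) = 2*x*(3*u - 1) - 5*(3*u - 1).
Both groups share the factor (3*u - 1).

(2*x - 5)*(3*u - 1)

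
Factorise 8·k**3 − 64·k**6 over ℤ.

Pull out the common factor 8·k**3, leaving −8·k**3 + 1.
Recognize a difference of cubes with the parts 1 and 2·k.

−8·k**3·(2·k − 1)·(4·k**2 + 2·k + 1)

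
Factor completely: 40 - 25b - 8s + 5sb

Group as (5sb - 8s) + (-25b + 40) = s(5b - 8) - 5(5b - 8).
Both groups share the factor (5b - 8).

(5b - 8)(s - 5)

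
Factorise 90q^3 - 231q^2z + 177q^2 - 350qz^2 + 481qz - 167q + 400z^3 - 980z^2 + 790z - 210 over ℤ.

(3q - 10z + 7)(5q + 8z - 6)(6q - 5z + 5)

Group: 3q(30q^2 + 23qz - 11q - 40z^2 + 70z - 30) + (-10z + 7)(30q^2 + 23qz - 11q - 40z^2 + 70z - 30); both groups contain (30q^2 + 23qz - 11q - 40z^2 + 70z - 30), so (3q - 10z + 7) is a factor with cofactor 30q^2 + 23qz - 11q - 40z^2 + 70z - 30.
The cofactor groups again: 30q^2 + 23qz - 11q - 40z^2 + 70z - 30 = 6q(5q + 8z - 6) + (-5z + 5)(5q + 8z - 6); both groups contain (5q + 8z - 6), giving (6q - 5z + 5)(5q + 8z - 6).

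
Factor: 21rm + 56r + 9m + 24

(3m + 8)(7r + 3)

Group as (21rm + 56r) + (9m + 24) = 7r(3m + 8) + 3(3m + 8).
Both groups share the factor (3m + 8).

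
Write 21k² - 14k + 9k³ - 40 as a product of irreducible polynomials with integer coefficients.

(3k + 5)(3k - 4)(k + 2)

Testing divisors of the constant over divisors of the leading coefficient, k = -5/3 is a root, so (3k + 5) is a factor; dividing leaves 3k² + 2k - 8.
The remaining quadratic factors as (k + 2)(3k - 4).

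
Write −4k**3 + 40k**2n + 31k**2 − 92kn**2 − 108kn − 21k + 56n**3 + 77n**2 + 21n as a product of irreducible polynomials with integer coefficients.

−(4k − 8n − 3)(k − 7n − 7)(k − n)

Group: k(−4k**2 + 12kn + 3k − 8n**2 − 3n) + (−7n − 7)(−4k**2 + 12kn + 3k − 8n**2 − 3n); both groups contain (−4k**2 + 12kn + 3k − 8n**2 − 3n), so (k − 7n − 7) is a factor with cofactor −4k**2 + 12kn + 3k − 8n**2 − 3n.
The cofactor groups again: −4k**2 + 12kn + 3k − 8n**2 − 3n = −4k(k − n) + (8n + 3)(k − n); both groups contain (k − n), giving −(4k − 8n − 3)(k − n).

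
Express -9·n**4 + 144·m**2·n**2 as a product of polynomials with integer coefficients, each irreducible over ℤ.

Every term has a factor of 9·n**2. Then 16·m**2 - n**2 = (4·m)² − (n)².

9·n**2·(4·m + n)·(4·m - n)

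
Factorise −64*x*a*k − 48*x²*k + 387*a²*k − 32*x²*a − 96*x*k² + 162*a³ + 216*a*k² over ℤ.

Group: 4*x*(−8*x*a − 12*x*k + 18*a² + 27*a*k) + (9*a + 8*k)*(−8*x*a − 12*x*k + 18*a² + 27*a*k); both groups contain (−8*x*a − 12*x*k + 18*a² + 27*a*k), so (4*x + 9*a + 8*k) is a factor with cofactor −8*x*a − 12*x*k + 18*a² + 27*a*k.
The cofactor groups again: −8*x*a − 12*x*k + 18*a² + 27*a*k = −2*a*(4*x − 9*a) − 3*k*(4*x − 9*a); both groups contain (4*x − 9*a), giving −(2*a + 3*k)*(4*x − 9*a).

−(4*x − 9*a)*(2*a + 3*k)*(4*x + 9*a + 8*k)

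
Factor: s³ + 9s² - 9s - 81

Testing divisors of the constant over divisors of the leading coefficient, s = 3 is a root, so (s - 3) divides it; the quotient is s² + 12s + 27.
The remaining quadratic factors as (s + 9)(s + 3).

(s + 3)(s + 9)(s - 3)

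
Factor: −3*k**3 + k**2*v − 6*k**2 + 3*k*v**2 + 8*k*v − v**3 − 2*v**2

−(3*k − v)*(k + v + 2)*(k − v)

Group: k*(−3*k**2 − 2*k*v − 6*k + v**2 + 2*v) − v*(−3*k**2 − 2*k*v − 6*k + v**2 + 2*v); both groups contain (−3*k**2 − 2*k*v − 6*k + v**2 + 2*v), so (k − v) is a factor with cofactor −3*k**2 − 2*k*v − 6*k + v**2 + 2*v.
The cofactor groups again: −3*k**2 − 2*k*v − 6*k + v**2 + 2*v = −k*(3*k − v) + (−v − 2)*(3*k − v); both groups contain (3*k − v), giving −(k + v + 2)*(3*k − v).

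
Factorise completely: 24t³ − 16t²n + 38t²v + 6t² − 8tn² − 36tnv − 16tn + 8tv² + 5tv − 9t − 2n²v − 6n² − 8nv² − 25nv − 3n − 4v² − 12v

(2t − 2n − 1)(4t + v + 3)(3t + n + 4v)

Group: 4t(6t² − 4tn + 8tv − 3t − 2n² − 8nv − n − 4v) + (v + 3)(6t² − 4tn + 8tv − 3t − 2n² − 8nv − n − 4v); both groups contain (6t² − 4tn + 8tv − 3t − 2n² − 8nv − n − 4v), so (4t + v + 3) is a factor with cofactor 6t² − 4tn + 8tv − 3t − 2n² − 8nv − n − 4v.
The cofactor groups again: 6t² − 4tn + 8tv − 3t − 2n² − 8nv − n − 4v = 2t(3t + n + 4v) + (−2n − 1)(3t + n + 4v); both groups contain (3t + n + 4v), giving (2t − 2n − 1)(3t + n + 4v).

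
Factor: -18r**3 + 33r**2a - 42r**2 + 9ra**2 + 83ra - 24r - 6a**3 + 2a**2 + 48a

-(r - 2a)(3r - a + 3)(6r + 3a + 8)

Group: 6r(-3r**2 + 7ra - 3r - 2a**2 + 6a) + (3a + 8)(-3r**2 + 7ra - 3r - 2a**2 + 6a); both groups contain (-3r**2 + 7ra - 3r - 2a**2 + 6a), so (6r + 3a + 8) is a factor with cofactor -3r**2 + 7ra - 3r - 2a**2 + 6a.
The cofactor groups again: -3r**2 + 7ra - 3r - 2a**2 + 6a = -3r(r - 2a) + (a - 3)(r - 2a); both groups contain (r - 2a), giving -(3r - a + 3)(r - 2a).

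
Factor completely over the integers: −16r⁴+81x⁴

(3x−2r)(3x+2r)(9x²+4r²)

Difference of squares twice: with A = 3x and B = 2r, A⁴ − B⁴ = (A² − B²)(A² + B²), and A² − B² factors again.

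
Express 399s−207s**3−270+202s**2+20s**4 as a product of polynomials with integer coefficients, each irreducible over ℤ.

(4s+5)(5s−3)(s−2)(s−9)

Testing divisors of the constant over divisors of the leading coefficient, s = 2 is a root, so (s−2) is a factor; dividing leaves 20s**3−167s**2−132s+135.
Continuing, s = −5/4 is a root, so (4s+5) is a factor; dividing leaves 5s**2−48s+27.
The remaining quadratic factors as (5s−3)(s−9).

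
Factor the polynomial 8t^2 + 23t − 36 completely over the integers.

Need a pair with product 8·(−36) = −288 and sum 23: that's 32 and −9.
Split the middle term: 8t^2 + 32t − 9t − 36 = 8t(t + 4) − 9(t + 4).

(8t − 9)(t + 4)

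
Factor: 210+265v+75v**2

5(3v+7)(5v+6)

Pull out the common factor 5, then factor the remaining trinomial.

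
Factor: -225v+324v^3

Factor out 9v, leaving 36v^2-25, which is a difference of two squares.

9v(6v+5)(6v-5)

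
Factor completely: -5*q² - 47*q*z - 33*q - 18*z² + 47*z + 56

-(5*q + 2*z - 7)*(q + 9*z + 8)

Group: -q*(5*q + 2*z - 7) + (-9*z - 8)*(5*q + 2*z - 7); both groups contain (5*q + 2*z - 7).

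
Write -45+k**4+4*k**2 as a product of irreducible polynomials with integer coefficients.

Substitute u = k**2 to get a quadratic in u, then factor.
k**2-5 is irreducible over ℤ (5 is not a perfect square).
k**2+9 is irreducible over ℤ (sum of squares).

(k**2+9)*(k**2-5)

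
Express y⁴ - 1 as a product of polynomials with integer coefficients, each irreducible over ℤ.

Difference of squares twice: with A = y and B = 1, A⁴ − B⁴ = (A² − B²)(A² + B²), and A² − B² factors again.

(y + 1)(y - 1)(y² + 1)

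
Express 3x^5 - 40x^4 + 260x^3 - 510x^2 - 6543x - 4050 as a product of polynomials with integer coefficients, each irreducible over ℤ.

(3x + 2)(x + 3)(x - 9)(x^2 - 8x + 75)

By the rational root theorem, x = -2/3 is a root, giving the factor (3x + 2) and quotient x^4 - 14x^3 + 96x^2 - 234x - 2025.
Continuing, x = -3 is a root, so (x + 3) divides it; the quotient is x^3 - 17x^2 + 147x - 675.
Continuing, x = 9 is a root, giving the factor (x - 9) and quotient x^2 - 8x + 75.
The quadratic x^2 - 8x + 75 has discriminant -236 < 0 and is irreducible over ℤ.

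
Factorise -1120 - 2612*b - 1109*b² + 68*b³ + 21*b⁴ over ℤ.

(3*b + 5)*(7*b + 4)*(b + 8)*(b - 7)

Testing divisors of the constant over divisors of the leading coefficient, b = 7 is a root, giving the factor (b - 7) and quotient 21*b³ + 215*b² + 396*b + 160.
Next, b = -4/7 is a root, giving the factor (7*b + 4) and quotient 3*b² + 29*b + 40.
The remaining quadratic factors as (b + 8)(3*b + 5).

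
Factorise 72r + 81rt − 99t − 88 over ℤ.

(9r − 11)(9t + 8)

Group as (81rt + 72r) + (−99t − 88) = 9r(9t + 8) − 11(9t + 8).
Both groups share the factor (9t + 8).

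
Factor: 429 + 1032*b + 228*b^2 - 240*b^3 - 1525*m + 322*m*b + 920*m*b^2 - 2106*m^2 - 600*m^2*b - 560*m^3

-(8*m - 4*b + 11)*(14*m - 6*b - 3)*(5*m + 10*b + 13)

Group: 5*m*(-112*m^2 + 104*m*b - 130*m - 24*b^2 + 54*b + 33) + (10*b + 13)*(-112*m^2 + 104*m*b - 130*m - 24*b^2 + 54*b + 33); both groups contain (-112*m^2 + 104*m*b - 130*m - 24*b^2 + 54*b + 33), so (5*m + 10*b + 13) is a factor with cofactor -112*m^2 + 104*m*b - 130*m - 24*b^2 + 54*b + 33.
The cofactor groups again: -112*m^2 + 104*m*b - 130*m - 24*b^2 + 54*b + 33 = -8*m*(14*m - 6*b - 3) + (4*b - 11)*(14*m - 6*b - 3); both groups contain (14*m - 6*b - 3), giving -(8*m - 4*b + 11)*(14*m - 6*b - 3).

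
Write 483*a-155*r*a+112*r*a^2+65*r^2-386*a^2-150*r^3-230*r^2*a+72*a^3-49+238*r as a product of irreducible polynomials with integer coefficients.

Group: 6*r*(-25*r^2-55*r*a+40*r-18*a^2+65*a-7) + (-4*a+7)*(-25*r^2-55*r*a+40*r-18*a^2+65*a-7); both groups contain (-25*r^2-55*r*a+40*r-18*a^2+65*a-7), so (6*r-4*a+7) is a factor with cofactor -25*r^2-55*r*a+40*r-18*a^2+65*a-7.
The cofactor groups again: -25*r^2-55*r*a+40*r-18*a^2+65*a-7 = -5*r*(5*r+9*a-1) + (-2*a+7)*(5*r+9*a-1); both groups contain (5*r+9*a-1), giving -(5*r+2*a-7)*(5*r+9*a-1).

-(6*r-4*a+7)*(5*r+2*a-7)*(5*r+9*a-1)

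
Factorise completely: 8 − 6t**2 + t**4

(t + 2)(t − 2)(t**2 − 2)

Substitute u = t**2 to get a quadratic in u, then factor.
t**2 − 4 is a difference of squares.
t**2 − 2 is irreducible over ℤ (2 is not a perfect square).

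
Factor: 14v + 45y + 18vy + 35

Group as (18vy + 14v) + (45y + 35) = 2v(9y + 7) + 5(9y + 7).
Both groups share the factor (9y + 7).

(2v + 5)(9y + 7)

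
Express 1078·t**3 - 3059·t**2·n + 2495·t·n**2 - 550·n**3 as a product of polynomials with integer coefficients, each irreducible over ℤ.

(11·t - 10·n)·(7·t - 11·n)·(14·t - 5·n)

Group: 11·t·(98·t**2 - 189·t·n + 55·n**2) - 10·n·(98·t**2 - 189·t·n + 55·n**2); both groups contain (98·t**2 - 189·t·n + 55·n**2), so (11·t - 10·n) is a factor with cofactor 98·t**2 - 189·t·n + 55·n**2.
The cofactor groups again: 98·t**2 - 189·t·n + 55·n**2 = 7·t·(14·t - 5·n) - 11·n·(14·t - 5·n); both groups contain (14·t - 5·n), giving (7·t - 11·n)·(14·t - 5·n).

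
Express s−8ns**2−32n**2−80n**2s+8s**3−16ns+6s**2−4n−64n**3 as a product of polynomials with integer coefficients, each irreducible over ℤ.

−(4n+2s+1)(4n+4s+1)(4n−s)

Group: 4n(−16n**2−24ns−8n−8s**2−6s−1) − s(−16n**2−24ns−8n−8s**2−6s−1); both groups contain (−16n**2−24ns−8n−8s**2−6s−1), so (4n−s) is a factor with cofactor −16n**2−24ns−8n−8s**2−6s−1.
The cofactor groups again: −16n**2−24ns−8n−8s**2−6s−1 = −4n(4n+4s+1) + (−2s−1)(4n+4s+1); both groups contain (4n+4s+1), giving −(4n+2s+1)(4n+4s+1).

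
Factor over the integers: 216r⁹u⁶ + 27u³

27u³(2r³u + 1)(4r⁶u² − 2r³u + 1)

Pull out the common factor 27u³, leaving 8r⁹u³ + 1.
Recognize a sum of cubes with the parts 2r³u and 1.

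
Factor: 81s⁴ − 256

(3s)⁴ − (4)⁴ = ((3s)² − (4)²)((3s)² + (4)²); the first factor splits again, the second (9s² + 16) is irreducible.

(3s + 4)(3s − 4)(9s² + 16)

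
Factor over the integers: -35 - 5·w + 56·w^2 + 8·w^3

Group as (8·w^3 - 5·w) + (56·w^2 - 35) = w·(8·w^2 - 5) + 7·(8·w^2 - 5).
Both groups share the factor (8·w^2 - 5).

(w + 7)·(8·w^2 - 5)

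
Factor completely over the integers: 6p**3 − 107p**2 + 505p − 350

(6p − 5)(p − 10)(p − 7)

Testing divisors of the constant over divisors of the leading coefficient, p = 7 is a root, so (p − 7) divides it; the quotient is 6p**2 − 65p + 50.
The remaining quadratic factors as (p − 10)(6p − 5).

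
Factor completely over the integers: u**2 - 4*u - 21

Two integers with product -21 and sum -4 are 3 and -7.

(u + 3)*(u - 7)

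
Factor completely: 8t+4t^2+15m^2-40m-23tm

Group: t(4t-3m+8) - 5m(4t-3m+8); both groups contain (4t-3m+8).

(4t-3m+8)(t-5m)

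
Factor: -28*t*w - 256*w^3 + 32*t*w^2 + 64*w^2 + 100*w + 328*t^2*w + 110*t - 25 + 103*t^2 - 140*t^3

Group: 7*t*(-20*t^2 + 24*t*w + 29*t + 32*w^2 + 12*w - 5) + (-8*w + 5)*(-20*t^2 + 24*t*w + 29*t + 32*w^2 + 12*w - 5); both groups contain (-20*t^2 + 24*t*w + 29*t + 32*w^2 + 12*w - 5), so (7*t - 8*w + 5) is a factor with cofactor -20*t^2 + 24*t*w + 29*t + 32*w^2 + 12*w - 5.
The cofactor groups again: -20*t^2 + 24*t*w + 29*t + 32*w^2 + 12*w - 5 = -4*t*(5*t + 4*w - 1) + (8*w + 5)*(5*t + 4*w - 1); both groups contain (5*t + 4*w - 1), giving -(4*t - 8*w - 5)*(5*t + 4*w - 1).

-(4*t - 8*w - 5)*(5*t + 4*w - 1)*(7*t - 8*w + 5)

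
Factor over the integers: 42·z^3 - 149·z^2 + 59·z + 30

Trying the rational-root candidates, z = -2/7 is a root, giving the factor (7·z + 2) and quotient 6·z^2 - 23·z + 15.
The remaining quadratic factors as (z - 3)(6·z - 5).

(6·z - 5)·(7·z + 2)·(z - 3)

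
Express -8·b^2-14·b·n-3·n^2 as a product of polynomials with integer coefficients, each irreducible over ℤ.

-(2·b+3·n)·(4·b+n)

Group: -4·b·(2·b+3·n) - n·(2·b+3·n); both groups contain (2·b+3·n).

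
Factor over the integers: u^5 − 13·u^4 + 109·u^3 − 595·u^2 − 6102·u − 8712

By the rational root theorem, u = −2 is a root, giving the factor (u + 2) and quotient u^4 − 15·u^3 + 139·u^2 − 873·u − 4356.
Continuing, u = 12 is a root, so (u − 12) divides it; the quotient is u^3 − 3·u^2 + 103·u + 363.
Next, u = −3 is a root, giving the factor (u + 3) and quotient u^2 − 6·u + 121.
The quadratic u^2 − 6·u + 121 has discriminant −448 < 0 and is irreducible over ℤ.

(u + 2)·(u + 3)·(u − 12)·(u^2 − 6·u + 121)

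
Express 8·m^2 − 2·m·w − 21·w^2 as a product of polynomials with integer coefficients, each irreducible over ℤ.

(2·m + 3·w)·(4·m − 7·w)

Group: 4·m·(2·m + 3·w) − 7·w·(2·m + 3·w); both groups contain (2·m + 3·w).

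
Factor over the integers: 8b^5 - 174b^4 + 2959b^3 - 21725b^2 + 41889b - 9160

(2b - 5)(4b - 1)(b - 8)(b^2 - 11b + 229)

By the rational root theorem, b = 5/2 is a root, so (2b - 5) divides it; the quotient is 4b^4 - 77b^3 + 1287b^2 - 7645b + 1832.
Next, b = 1/4 is a root, giving the factor (4b - 1) and quotient b^3 - 19b^2 + 317b - 1832.
Next, b = 8 is a root, giving the factor (b - 8) and quotient b^2 - 11b + 229.
The quadratic b^2 - 11b + 229 has discriminant -795 < 0 and is irreducible over ℤ.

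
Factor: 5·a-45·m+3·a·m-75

Group as (3·a·m+5·a) + (-45·m-75) = a·(3·m+5) - 15·(3·m+5).
Both groups share the factor (3·m+5).

(3·m+5)·(a-15)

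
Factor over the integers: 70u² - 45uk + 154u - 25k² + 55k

(5u - 5k + 11)(14u + 5k)

Group: 5u(14u + 5k) + (-5k + 11)(14u + 5k); both groups contain (14u + 5k).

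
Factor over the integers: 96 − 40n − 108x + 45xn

Group as (45xn − 108x) + (−40n + 96) = 9x(5n − 12) − 8(5n − 12).
Both groups share the factor (5n − 12).

(5n − 12)(9x − 8)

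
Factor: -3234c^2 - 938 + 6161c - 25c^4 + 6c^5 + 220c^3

(6c - 1)(c - 2)(c - 7)(c^2 + 5c + 67)

Testing divisors of the constant over divisors of the leading coefficient, c = 7 is a root, so (c - 7) is a factor; dividing leaves 6c^4 + 17c^3 + 339c^2 - 861c + 134.
Continuing, c = 1/6 is a root, so (6c - 1) is a factor; dividing leaves c^3 + 3c^2 + 57c - 134.
Next, c = 2 is a root, so (c - 2) is a factor; dividing leaves c^2 + 5c + 67.
The quadratic c^2 + 5c + 67 has discriminant -243 < 0 and is irreducible over ℤ.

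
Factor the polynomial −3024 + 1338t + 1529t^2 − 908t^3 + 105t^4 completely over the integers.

By the rational root theorem, t = 6 is a root, so (t − 6) divides it; the quotient is 105t^3 − 278t^2 − 139t + 504.
Then t = 8/5 is a root, giving the factor (5t − 8) and quotient 21t^2 − 22t − 63.
The remaining quadratic factors as (3t − 7)(7t + 9).

(3t − 7)(5t − 8)(7t + 9)(t − 6)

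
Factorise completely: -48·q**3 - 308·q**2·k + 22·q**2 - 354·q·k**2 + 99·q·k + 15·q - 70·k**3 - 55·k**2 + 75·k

Group: 6·q·(-8·q**2 - 42·q·k - 3·q - 10·k**2 - 15·k) + (7·k - 5)·(-8·q**2 - 42·q·k - 3·q - 10·k**2 - 15·k); both groups contain (-8·q**2 - 42·q·k - 3·q - 10·k**2 - 15·k), so (6·q + 7·k - 5) is a factor with cofactor -8·q**2 - 42·q·k - 3·q - 10·k**2 - 15·k.
The cofactor groups again: -8·q**2 - 42·q·k - 3·q - 10·k**2 - 15·k = -q·(8·q + 2·k + 3) - 5·k·(8·q + 2·k + 3); both groups contain (8·q + 2·k + 3), giving -(q + 5·k)·(8·q + 2·k + 3).

-(8·q + 2·k + 3)·(q + 5·k)·(6·q + 7·k - 5)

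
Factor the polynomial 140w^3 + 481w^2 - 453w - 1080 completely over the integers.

(4w + 15)(5w - 8)(7w + 9)

Trying the rational-root candidates, w = -9/7 is a root, so (7w + 9) is a factor; dividing leaves 20w^2 + 43w - 120.
The remaining quadratic factors as (5w - 8)(4w + 15).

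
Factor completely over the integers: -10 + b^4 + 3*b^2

(b^2 + 5)*(b^2 - 2)

Substitute u = b^2 to get a quadratic in u, then factor.
b^2 + 5 is irreducible over ℤ (always positive, so no real roots).
b^2 - 2 is irreducible over ℤ (2 is not a perfect square).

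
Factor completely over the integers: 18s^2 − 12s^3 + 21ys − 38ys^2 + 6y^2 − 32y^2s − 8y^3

Group: y(−8y^2 − 16ys + 6y − 6s^2 + 9s) + 2s(−8y^2 − 16ys + 6y − 6s^2 + 9s); both groups contain (−8y^2 − 16ys + 6y − 6s^2 + 9s), so (y + 2s) is a factor with cofactor −8y^2 − 16ys + 6y − 6s^2 + 9s.
The cofactor groups again: −8y^2 − 16ys + 6y − 6s^2 + 9s = −2y(4y + 2s − 3) − 3s(4y + 2s − 3); both groups contain (4y + 2s − 3), giving −(2y + 3s)(4y + 2s − 3).

−(4y + 2s − 3)(y + 2s)(2y + 3s)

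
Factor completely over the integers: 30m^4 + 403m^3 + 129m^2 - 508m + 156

(2m + 3)(3m - 2)(5m - 2)(m + 13)

Among the possible rational roots, m = -13 is a root, so (m + 13) is a factor; dividing leaves 30m^3 + 13m^2 - 40m + 12.
Then m = 2/5 is a root, giving the factor (5m - 2) and quotient 6m^2 + 5m - 6.
The remaining quadratic factors as (3m - 2)(2m + 3).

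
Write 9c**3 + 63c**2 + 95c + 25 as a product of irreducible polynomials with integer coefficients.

Trying the rational-root candidates, c = -1/3 is a root, so (3c + 1) divides it; the quotient is 3c**2 + 20c + 25.
The remaining quadratic factors as (c + 5)(3c + 5).

(3c + 1)(3c + 5)(c + 5)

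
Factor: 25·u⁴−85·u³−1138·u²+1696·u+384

(5·u+1)·(5·u−8)·(u+6)·(u−8)

By the rational root theorem, u = 8 is a root, so (u−8) divides it; the quotient is 25·u³+115·u²−218·u−48.
Then u = 8/5 is a root, giving the factor (5·u−8) and quotient 5·u²+31·u+6.
The remaining quadratic factors as (5·u+1)(u+6).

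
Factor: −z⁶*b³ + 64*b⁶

Factor out b³ first: what remains is −z⁶ + 64*b³.
Recognize a difference of cubes with the parts 4*b and z².

−b³*(z² − 4*b)*(z⁴ + 4*z²*b + 16*b²)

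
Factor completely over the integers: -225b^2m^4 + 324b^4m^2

Factor out 9b^2m^2, leaving 36b^2 - 25m^2, which is a difference of two squares.

9b^2m^2(6b + 5m)(6b - 5m)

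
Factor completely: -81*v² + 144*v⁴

Every term has a factor of 9*v². Then 16*v² - 9 = (4*v)² − (3)².

9*v²*(4*v + 3)*(4*v - 3)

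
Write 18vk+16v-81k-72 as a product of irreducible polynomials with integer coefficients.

Group as (18vk+16v) + (-81k-72) = 2v(9k+8) - 9(9k+8).
Both groups share the factor (9k+8).

(2v-9)(9k+8)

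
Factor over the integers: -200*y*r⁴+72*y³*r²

8*r²*y*(3*y-5*r)*(3*y+5*r)

Pull out the common factor 8*y*r²; 9*y²-25*r² is a difference of squares.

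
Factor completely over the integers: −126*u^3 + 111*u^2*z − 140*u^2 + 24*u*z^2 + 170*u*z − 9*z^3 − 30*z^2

Group: 9*u*(−14*u^2 + 17*u*z − 3*z^2) + (3*z + 10)*(−14*u^2 + 17*u*z − 3*z^2); both groups contain (−14*u^2 + 17*u*z − 3*z^2), so (9*u + 3*z + 10) is a factor with cofactor −14*u^2 + 17*u*z − 3*z^2.
The cofactor groups again: −14*u^2 + 17*u*z − 3*z^2 = −14*u*(u − z) + 3*z*(u − z); both groups contain (u − z), giving −(14*u − 3*z)*(u − z).

−(14*u − 3*z)*(9*u + 3*z + 10)*(u − z)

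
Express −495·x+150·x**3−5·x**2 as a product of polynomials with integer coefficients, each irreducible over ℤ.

5·x·(5·x+9)·(6·x−11)

Pull out the common factor 5·x, then factor the remaining trinomial.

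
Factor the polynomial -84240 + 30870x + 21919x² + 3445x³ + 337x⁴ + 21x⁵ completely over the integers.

Among the possible rational roots, x = 9/7 is a root, so (7x - 9) divides it; the quotient is 3x⁴ + 52x³ + 559x² + 3850x + 9360.
Continuing, x = -13/3 is a root, so (3x + 13) is a factor; dividing leaves x³ + 13x² + 130x + 720.
Continuing, x = -8 is a root, giving the factor (x + 8) and quotient x² + 5x + 90.
The quadratic x² + 5x + 90 has discriminant -335 < 0 and is irreducible over ℤ.

(3x + 13)(7x - 9)(x + 8)(x² + 5x + 90)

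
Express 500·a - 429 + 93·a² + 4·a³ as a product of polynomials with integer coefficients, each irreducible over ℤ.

Trying the rational-root candidates, a = 3/4 is a root, giving the factor (4·a - 3) and quotient a² + 24·a + 143.
The remaining quadratic factors as (a + 13)(a + 11).

(4·a - 3)·(a + 11)·(a + 13)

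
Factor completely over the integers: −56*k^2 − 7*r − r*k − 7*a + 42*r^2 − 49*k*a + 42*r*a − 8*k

Group: 6*r*(7*r + 8*k + 7*a) + (−7*k − 1)*(7*r + 8*k + 7*a); both groups contain (7*r + 8*k + 7*a).

(6*r − 7*k − 1)*(7*r + 8*k + 7*a)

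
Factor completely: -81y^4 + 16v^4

(2v + 3y)(2v - 3y)(4v^2 + 9y^2)

Difference of squares twice: with A = 2v and B = 3y, A⁴ − B⁴ = (A² − B²)(A² + B²), and A² − B² factors again.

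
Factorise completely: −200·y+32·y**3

Pull out the common factor 8·y; 4·y**2−25 is a difference of squares.

8·y·(2·y+5)·(2·y−5)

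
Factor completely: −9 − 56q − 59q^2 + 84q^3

(3q + 1)(4q + 1)(7q − 9)

By the rational root theorem, q = −1/3 is a root, so (3q + 1) divides it; the quotient is 28q^2 − 29q − 9.
The remaining quadratic factors as (7q − 9)(4q + 1).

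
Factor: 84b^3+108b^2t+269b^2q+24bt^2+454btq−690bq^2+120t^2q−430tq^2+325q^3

Group: 12b(7b^2+2bt+30bq+10tq−25q^2) + (12t−13q)(7b^2+2bt+30bq+10tq−25q^2); both groups contain (7b^2+2bt+30bq+10tq−25q^2), so (12b+12t−13q) is a factor with cofactor 7b^2+2bt+30bq+10tq−25q^2.
The cofactor groups again: 7b^2+2bt+30bq+10tq−25q^2 = b(7b+2t−5q) + 5q(7b+2t−5q); both groups contain (7b+2t−5q), giving (b+5q)(7b+2t−5q).

(12b+12t−13q)(7b+2t−5q)(b+5q)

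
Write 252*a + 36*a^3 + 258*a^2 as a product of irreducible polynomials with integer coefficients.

6*a*(6*a + 7)*(a + 6)

Pull out the common factor 6*a, then factor the remaining trinomial.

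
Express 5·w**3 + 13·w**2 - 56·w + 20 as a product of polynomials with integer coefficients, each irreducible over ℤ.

Trying the rational-root candidates, w = -5 is a root, so (w + 5) is a factor; dividing leaves 5·w**2 - 12·w + 4.
The remaining quadratic factors as (5·w - 2)(w - 2).

(5·w - 2)·(w + 5)·(w - 2)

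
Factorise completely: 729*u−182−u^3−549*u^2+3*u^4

(3*u−1)*(u+14)*(u−1)*(u−13)

Trying the rational-root candidates, u = −14 is a root, so (u+14) is a factor; dividing leaves 3*u^3−43*u^2+53*u−13.
Next, u = 1/3 is a root, so (3*u−1) is a factor; dividing leaves u^2−14*u+13.
The remaining quadratic factors as (u−13)(u−1).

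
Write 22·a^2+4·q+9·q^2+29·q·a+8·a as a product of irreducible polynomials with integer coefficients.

Group: 9·q·(q+2·a) + (11·a+4)·(q+2·a); both groups contain (q+2·a).

(9·q+11·a+4)·(q+2·a)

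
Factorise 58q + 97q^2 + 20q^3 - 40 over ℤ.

By the rational root theorem, q = -4 is a root, so (q + 4) divides it; the quotient is 20q^2 + 17q - 10.
The remaining quadratic factors as (4q + 5)(5q - 2).

(4q + 5)(5q - 2)(q + 4)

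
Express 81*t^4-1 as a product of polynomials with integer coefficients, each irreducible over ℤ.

(3*t+1)*(3*t-1)*(9*t^2+1)

Difference of squares twice: with A = 3*t and B = 1, A⁴ − B⁴ = (A² − B²)(A² + B²), and A² − B² factors again.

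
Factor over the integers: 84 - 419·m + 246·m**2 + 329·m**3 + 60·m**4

Testing divisors of the constant over divisors of the leading coefficient, m = 3/5 is a root, giving the factor (5·m - 3) and quotient 12·m**3 + 73·m**2 + 93·m - 28.
Then m = -4 is a root, giving the factor (m + 4) and quotient 12·m**2 + 25·m - 7.
The remaining quadratic factors as (3·m + 7)(4·m - 1).

(3·m + 7)·(4·m - 1)·(5·m - 3)·(m + 4)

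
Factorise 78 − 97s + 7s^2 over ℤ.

Need a pair with product 7·78 = 546 and sum −97: that's −91 and −6.
Split the middle term: 7s^2 − 91s − 6s + 78 = 7s(s − 13) − 6(s − 13).

(7s − 6)(s − 13)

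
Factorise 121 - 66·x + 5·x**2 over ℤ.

(5·x - 11)·(x - 11)

Need a pair with product 5·121 = 605 and sum -66: that's -55 and -11.
Split the middle term: 5·x**2 - 55·x - 11·x + 121 = 5·x·(x - 11) - 11·(x - 11).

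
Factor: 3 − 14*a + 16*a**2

(2*a − 1)*(8*a − 3)

Need a pair with product 16·3 = 48 and sum −14: that's −6 and −8.
Split the middle term: 16*a**2 − 6*a − 8*a + 3 = 2*a*(8*a − 3) − (8*a − 3).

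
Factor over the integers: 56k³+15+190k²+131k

(2k+5)(4k+3)(7k+1)

Testing divisors of the constant over divisors of the leading coefficient, k = -3/4 is a root, so (4k+3) divides it; the quotient is 14k²+37k+5.
The remaining quadratic factors as (2k+5)(7k+1).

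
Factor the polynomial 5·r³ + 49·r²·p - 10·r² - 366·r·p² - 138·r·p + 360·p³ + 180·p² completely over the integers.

Group: 5·r·(r² + 11·r·p - 2·r - 60·p² - 30·p) - 6·p·(r² + 11·r·p - 2·r - 60·p² - 30·p); both groups contain (r² + 11·r·p - 2·r - 60·p² - 30·p), so (5·r - 6·p) is a factor with cofactor r² + 11·r·p - 2·r - 60·p² - 30·p.
The cofactor groups again: r² + 11·r·p - 2·r - 60·p² - 30·p = r·(r - 4·p - 2) + 15·p·(r - 4·p - 2); both groups contain (r - 4·p - 2), giving (r + 15·p)·(r - 4·p - 2).

(r - 4·p - 2)·(5·r - 6·p)·(r + 15·p)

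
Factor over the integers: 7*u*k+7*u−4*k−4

Group as (7*u*k+7*u) + (−4*k−4) = 7*u*(k+1) − 4*(k+1).
Both groups share the factor (k+1).

(7*u−4)*(k+1)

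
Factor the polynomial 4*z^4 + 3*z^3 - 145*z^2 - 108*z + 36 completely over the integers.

(4*z - 1)*(z + 1)*(z + 6)*(z - 6)

Trying the rational-root candidates, z = -1 is a root, so (z + 1) is a factor; dividing leaves 4*z^3 - z^2 - 144*z + 36.
Then z = 6 is a root, giving the factor (z - 6) and quotient 4*z^2 + 23*z - 6.
The remaining quadratic factors as (4*z - 1)(z + 6).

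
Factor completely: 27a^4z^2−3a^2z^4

Every term has a factor of 3a^2z^2. Then 9a^2−z^2 = (3a)² − (z)².

3a^2z^2(3a+z)(3a−z)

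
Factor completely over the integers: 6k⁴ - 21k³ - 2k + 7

(2k - 7)(3k³ - 1)

Group as (6k⁴ - 2k) + (-21k³ + 7) = 2k(3k³ - 1) - 7(3k³ - 1).
Both groups share the factor (3k³ - 1).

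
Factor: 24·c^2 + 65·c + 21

Need a pair with product 24·21 = 504 and sum 65: that's 9 and 56.
Split the middle term: 24·c^2 + 9·c + 56·c + 21 = 3·c·(8·c + 3) + 7·(8·c + 3).

(3·c + 7)·(8·c + 3)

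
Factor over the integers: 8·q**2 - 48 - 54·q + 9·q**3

Group as (9·q**3 - 54·q) + (8·q**2 - 48) = 9·q·(q**2 - 6) + 8·(q**2 - 6).
Both groups share the factor (q**2 - 6).

(9·q + 8)·(q**2 - 6)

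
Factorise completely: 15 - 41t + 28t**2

Need a pair with product 28·15 = 420 and sum -41: that's -21 and -20.
Split the middle term: 28t**2 - 21t - 20t + 15 = 7t(4t - 3) - 5(4t - 3).

(4t - 3)(7t - 5)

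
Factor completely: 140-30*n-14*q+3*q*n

Group as (3*q*n-14*q) + (-30*n+140) = q*(3*n-14) - 10*(3*n-14).
Both groups share the factor (3*n-14).

(3*n-14)*(q-10)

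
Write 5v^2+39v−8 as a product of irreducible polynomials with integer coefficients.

Need a pair with product 5·(−8) = −40 and sum 39: that's 40 and −1.
Split the middle term: 5v^2+40v − v−8 = 5v(v+8) − (v+8).

(5v−1)(v+8)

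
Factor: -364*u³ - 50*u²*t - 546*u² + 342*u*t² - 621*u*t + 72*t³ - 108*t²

Group: 13*u*(-28*u² + 22*u*t - 42*u + 6*t² - 9*t) + 12*t*(-28*u² + 22*u*t - 42*u + 6*t² - 9*t); both groups contain (-28*u² + 22*u*t - 42*u + 6*t² - 9*t), so (13*u + 12*t) is a factor with cofactor -28*u² + 22*u*t - 42*u + 6*t² - 9*t.
The cofactor groups again: -28*u² + 22*u*t - 42*u + 6*t² - 9*t = -14*u*(2*u - 2*t + 3) - 3*t*(2*u - 2*t + 3); both groups contain (2*u - 2*t + 3), giving -(14*u + 3*t)*(2*u - 2*t + 3).

-(2*u - 2*t + 3)*(13*u + 12*t)*(14*u + 3*t)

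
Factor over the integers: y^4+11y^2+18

(y^2+2)(y^2+9)

Substitute u = y^2 to get a quadratic in u, then factor.
y^2+2 is irreducible over ℤ (always positive, so no real roots).
y^2+9 is irreducible over ℤ (sum of squares).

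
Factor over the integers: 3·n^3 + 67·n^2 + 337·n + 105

(3·n + 1)·(n + 15)·(n + 7)

Among the possible rational roots, n = −15 is a root, so (n + 15) divides it; the quotient is 3·n^2 + 22·n + 7.
The remaining quadratic factors as (n + 7)(3·n + 1).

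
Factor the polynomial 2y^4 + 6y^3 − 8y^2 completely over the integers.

2y^2(y + 4)(y − 1)

Pull out the common factor 2y^2, then factor the remaining trinomial.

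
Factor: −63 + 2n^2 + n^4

(n^2 + 9)(n^2 − 7)

Substitute u = n^2 to get a quadratic in u, then factor.
n^2 − 7 is irreducible over ℤ (7 is not a perfect square).
n^2 + 9 is irreducible over ℤ (sum of squares).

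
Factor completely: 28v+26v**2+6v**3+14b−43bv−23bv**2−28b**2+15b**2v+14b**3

Group: 7b(2b**2+3bv−2b−2v**2−4v) + (−3v−7)(2b**2+3bv−2b−2v**2−4v); both groups contain (2b**2+3bv−2b−2v**2−4v), so (7b−3v−7) is a factor with cofactor 2b**2+3bv−2b−2v**2−4v.
The cofactor groups again: 2b**2+3bv−2b−2v**2−4v = b(2b−v−2) + 2v(2b−v−2); both groups contain (2b−v−2), giving (b+2v)(2b−v−2).

(2b−v−2)(7b−3v−7)(b+2v)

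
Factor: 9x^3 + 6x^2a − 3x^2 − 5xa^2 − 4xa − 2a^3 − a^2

(3x − 2a − 1)(3x + a)(x + a)

Group: 3x(3x^2 + 4xa + a^2) + (−2a − 1)(3x^2 + 4xa + a^2); both groups contain (3x^2 + 4xa + a^2), so (3x − 2a − 1) is a factor with cofactor 3x^2 + 4xa + a^2.
The cofactor groups again: 3x^2 + 4xa + a^2 = 3x(x + a) + a(x + a); both groups contain (x + a), giving (3x + a)(x + a).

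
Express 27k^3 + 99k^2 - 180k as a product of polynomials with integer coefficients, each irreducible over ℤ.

9k(3k - 4)(k + 5)

Pull out the common factor 9k, then factor the remaining trinomial.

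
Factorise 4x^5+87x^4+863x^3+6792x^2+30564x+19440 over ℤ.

Among the possible rational roots, x = -10 is a root, so (x+10) is a factor; dividing leaves 4x^4+47x^3+393x^2+2862x+1944.
Next, x = -3/4 is a root, so (4x+3) divides it; the quotient is x^3+11x^2+90x+648.
Next, x = -9 is a root, giving the factor (x+9) and quotient x^2+2x+72.
The quadratic x^2+2x+72 has discriminant -284 < 0 and is irreducible over ℤ.

(4x+3)(x+10)(x+9)(x^2+2x+72)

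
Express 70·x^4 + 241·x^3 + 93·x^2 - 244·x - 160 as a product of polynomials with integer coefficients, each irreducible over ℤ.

Among the possible rational roots, x = -5/2 is a root, so (2·x + 5) is a factor; dividing leaves 35·x^3 + 33·x^2 - 36·x - 32.
Continuing, x = -4/5 is a root, so (5·x + 4) is a factor; dividing leaves 7·x^2 + x - 8.
The remaining quadratic factors as (7·x + 8)(x - 1).

(2·x + 5)·(5·x + 4)·(7·x + 8)·(x - 1)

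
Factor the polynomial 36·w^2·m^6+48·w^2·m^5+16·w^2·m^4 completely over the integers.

Pull out the common factor 4·w^2·m^4, leaving 9·m^2+12·m+4.
Recognize a perfect-square trinomial with the parts 3·m and 2.

4·m^4·w^2·(3·m+2)^2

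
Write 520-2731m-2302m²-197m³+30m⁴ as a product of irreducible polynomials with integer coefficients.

Testing divisors of the constant over divisors of the leading coefficient, m = -8/5 is a root, so (5m+8) is a factor; dividing leaves 6m³-49m²-382m+65.
Next, m = 1/6 is a root, giving the factor (6m-1) and quotient m²-8m-65.
The remaining quadratic factors as (m-13)(m+5).

(5m+8)(6m-1)(m+5)(m-13)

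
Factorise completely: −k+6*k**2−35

(2*k−5)*(3*k+7)

Need a pair with product 6·(−35) = −210 and sum −1: that's −15 and 14.
Split the middle term: 6*k**2−15*k + 14*k−35 = 3*k*(2*k−5) + 7*(2*k−5).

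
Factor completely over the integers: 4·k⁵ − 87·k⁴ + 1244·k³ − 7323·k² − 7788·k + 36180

Testing divisors of the constant over divisors of the leading coefficient, k = −9/4 is a root, giving the factor (4·k + 9) and quotient k⁴ − 24·k³ + 365·k² − 2652·k + 4020.
Continuing, k = 10 is a root, so (k − 10) divides it; the quotient is k³ − 14·k² + 225·k − 402.
Next, k = 2 is a root, giving the factor (k − 2) and quotient k² − 12·k + 201.
The quadratic k² − 12·k + 201 has discriminant −660 < 0 and is irreducible over ℤ.

(4·k + 9)·(k − 10)·(k − 2)·(k² − 12·k + 201)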